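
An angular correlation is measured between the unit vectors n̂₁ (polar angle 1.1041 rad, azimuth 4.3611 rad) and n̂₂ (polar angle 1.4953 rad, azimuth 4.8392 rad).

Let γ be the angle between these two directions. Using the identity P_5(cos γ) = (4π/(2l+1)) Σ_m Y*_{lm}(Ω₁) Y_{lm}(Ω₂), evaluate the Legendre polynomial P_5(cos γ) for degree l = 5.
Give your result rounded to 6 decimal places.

-0.357605

Summing Y*_{l m}(θ₁,φ₁)·Y_{l m}(θ₂,φ₂) over m ∈ [−5, 5]; prefactor 4π/(2·5+1) = 1.142397:
  [-5]  conj(Y_{5,-5})(Ω₁) = -0.25913 + 0.04867j ; Y_{5,-5}(Ω₂) = 0.27107 + 0.36862j ; Δ = -0.08818 - 0.08233j
  [-4]  conj(Y_{5,-4})(Ω₁) = 0.06926 - 0.41432j ; Y_{5,-4}(Ω₂) = 0.09567 - 0.05317j ; Δ = -0.01540 - 0.04332j
  [-3]  conj(Y_{5,-3})(Ω₁) = 0.17608 + 0.10010j ; Y_{5,-3}(Ω₂) = 0.12084 + 0.30217j ; Δ = -0.00897 + 0.06530j
  [-2]  conj(Y_{5,-2})(Ω₁) = 0.18225 - 0.15431j ; Y_{5,-2}(Ω₂) = 0.12093 - 0.03135j ; Δ = 0.01720 - 0.02438j
  [-1]  conj(Y_{5,-1})(Ω₁) = 0.09582 + 0.26146j ; Y_{5,-1}(Ω₂) = 0.03720 + 0.29179j ; Δ = -0.07273 + 0.03769j
  [+0]  conj(Y_{5,0})(Ω₁) = 0.17948 + 0.00000j ; Y_{5,0}(Ω₂) = 0.12882 + 0.00000j ; Δ = 0.02312 + 0.00000j
  [+1]  conj(Y_{5,1})(Ω₁) = -0.09582 + 0.26146j ; Y_{5,1}(Ω₂) = -0.03720 + 0.29179j ; Δ = -0.07273 - 0.03769j
  [+2]  conj(Y_{5,2})(Ω₁) = 0.18225 + 0.15431j ; Y_{5,2}(Ω₂) = 0.12093 + 0.03135j ; Δ = 0.01720 + 0.02438j
  [+3]  conj(Y_{5,3})(Ω₁) = -0.17608 + 0.10010j ; Y_{5,3}(Ω₂) = -0.12084 + 0.30217j ; Δ = -0.00897 - 0.06530j
  [+4]  conj(Y_{5,4})(Ω₁) = 0.06926 + 0.41432j ; Y_{5,4}(Ω₂) = 0.09567 + 0.05317j ; Δ = -0.01540 + 0.04332j
  [+5]  conj(Y_{5,5})(Ω₁) = 0.25913 + 0.04867j ; Y_{5,5}(Ω₂) = -0.27107 + 0.36862j ; Δ = -0.08818 + 0.08233j
Accumulated sum -0.31303 + 0.00000j; after 4π/(2l+1) scaling, -0.35760 + 0.00000j ⇒ P_5 = -0.357605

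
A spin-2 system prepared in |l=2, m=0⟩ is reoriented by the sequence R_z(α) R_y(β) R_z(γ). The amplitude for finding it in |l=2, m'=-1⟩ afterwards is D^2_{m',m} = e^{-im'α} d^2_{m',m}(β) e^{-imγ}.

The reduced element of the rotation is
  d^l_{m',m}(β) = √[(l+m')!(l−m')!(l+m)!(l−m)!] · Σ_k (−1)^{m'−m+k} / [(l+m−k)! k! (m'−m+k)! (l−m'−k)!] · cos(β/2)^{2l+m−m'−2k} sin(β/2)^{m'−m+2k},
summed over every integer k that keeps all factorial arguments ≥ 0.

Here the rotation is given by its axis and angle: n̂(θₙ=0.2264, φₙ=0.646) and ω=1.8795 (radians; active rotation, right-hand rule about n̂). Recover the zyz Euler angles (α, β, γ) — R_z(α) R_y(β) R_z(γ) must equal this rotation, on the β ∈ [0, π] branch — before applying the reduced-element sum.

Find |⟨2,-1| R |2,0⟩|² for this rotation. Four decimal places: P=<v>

P=0.1664

Axis–angle → zyz. n̂ = (sinθₙcosφₙ, sinθₙsinφₙ, cosθₙ) = (+0.179240, +0.135131, +0.974481), ω = 1.8795.
R = I cosω + sinω [n̂]ₓ + (1−cosω) n̂n̂ᵀ gives
  R = [-0.261936, -0.896836, +0.356476; +0.959995, -0.280016, +0.000924; +0.098990, +0.342457, +0.934304]
β = atan2(√(R₁₃²+R₂₃²), R₃₃) = 0.364495; α = atan2(R₂₃, R₁₃) mod 2π = 0.002592; γ = atan2(R₃₂, −R₃₁) mod 2π = 1.852185
Split into d^2_{-1,0}(β=0.3645) × two z-phases.
With c≡cos(β/2)=0.983439 and s≡sin(β/2)=0.181240, N=[1·6·2·2]^{1/2}=4.898979
k∈{1,2} keeps every argument non-negative
  k=1: (−1)^0·4.8990/(2)·0.9834^3·0.1812^1 = +0.422252
  k=2: (−1)^1·4.8990/(2)·0.9834^1·0.1812^3 = -0.014341
d^2_{-1,0}(0.3645) = +0.422252 -0.014341 = +0.407911
|D^2_{-1,0}|² = |d^2_{-1,0}(β)|² = (+0.407911)² = 0.166392 (the z-rotation phases have unit modulus)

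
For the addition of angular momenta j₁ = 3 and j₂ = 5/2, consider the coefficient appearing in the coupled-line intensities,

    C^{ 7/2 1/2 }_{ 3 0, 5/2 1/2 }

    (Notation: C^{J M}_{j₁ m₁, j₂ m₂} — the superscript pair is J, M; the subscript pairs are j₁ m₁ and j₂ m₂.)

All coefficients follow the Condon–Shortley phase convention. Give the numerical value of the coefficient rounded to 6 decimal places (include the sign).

−√(4/21) ≈ -0.436436

triangle: 2!*4!*3!/10! = 288/3628800
(j±m)!: 3!*3!*3!*2!*4!*3! = 62208
prefactor² = (2J+1)*Δ*N² = 6912/175
  k=0: +1/(0!*2!*3!*3!*1!*0!) = 1/72
  k=1: −1/(1!*1!*2!*2!*2!*1!) = -1/8
  k=2: +1/(2!*0!*1!*1!*3!*2!) = 1/24
Σ = -5/72  ⇒  CG² = 6912/175*(-5/72)² = 4/21
CG = −√(4/21) = -0.436436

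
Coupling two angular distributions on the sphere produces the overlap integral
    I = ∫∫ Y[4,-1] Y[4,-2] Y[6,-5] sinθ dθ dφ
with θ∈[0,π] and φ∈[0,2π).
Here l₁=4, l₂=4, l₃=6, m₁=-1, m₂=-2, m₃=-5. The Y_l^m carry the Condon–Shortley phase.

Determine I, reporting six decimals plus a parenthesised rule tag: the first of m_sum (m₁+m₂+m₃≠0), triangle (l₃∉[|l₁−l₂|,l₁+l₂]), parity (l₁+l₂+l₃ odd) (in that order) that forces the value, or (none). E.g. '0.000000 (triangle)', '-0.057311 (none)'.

m-sum = -1 − 2 − 5 = -8 ≠ 0 ⇒ I = 0

0.000000 (m_sum)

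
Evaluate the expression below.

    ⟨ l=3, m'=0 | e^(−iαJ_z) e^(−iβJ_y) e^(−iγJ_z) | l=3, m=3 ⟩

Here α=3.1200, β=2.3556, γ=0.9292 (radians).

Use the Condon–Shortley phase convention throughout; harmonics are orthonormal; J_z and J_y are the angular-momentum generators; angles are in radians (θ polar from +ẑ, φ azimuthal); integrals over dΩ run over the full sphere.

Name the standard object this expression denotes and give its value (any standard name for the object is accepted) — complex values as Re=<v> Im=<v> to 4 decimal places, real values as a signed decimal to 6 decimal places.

Wigner D-matrix element, Re=-0.1857 Im=-0.0686

This is a Wigner D-matrix element — the rotation-matrix element ⟨l m'| R(α,β,γ) |l m⟩ in the angular-momentum basis.
First d^3_{0,3}(β=2.3556), then the phase factors e^{-i(0)α} and e^{-i(3)γ}:
c=cos(2.355600/2)=0.382958, s=sin(2.355600/2)=0.923766; N=√[6·6·720·1]=160.996894
The bounds max(0,m−m')=3 and min(l+m,l−m')=3 give 1 term
  k=3: (−1)^0·160.9969/(36)·0.3830^3·0.9238^3 = +0.197995
d^3_{0,3}(2.3556) = +0.197995
Attach z-rotation phases: D = e^{-i(0)(3.1200)}·(+0.197995)·e^{-i(3)(0.9292)} = -0.185719-0.068634i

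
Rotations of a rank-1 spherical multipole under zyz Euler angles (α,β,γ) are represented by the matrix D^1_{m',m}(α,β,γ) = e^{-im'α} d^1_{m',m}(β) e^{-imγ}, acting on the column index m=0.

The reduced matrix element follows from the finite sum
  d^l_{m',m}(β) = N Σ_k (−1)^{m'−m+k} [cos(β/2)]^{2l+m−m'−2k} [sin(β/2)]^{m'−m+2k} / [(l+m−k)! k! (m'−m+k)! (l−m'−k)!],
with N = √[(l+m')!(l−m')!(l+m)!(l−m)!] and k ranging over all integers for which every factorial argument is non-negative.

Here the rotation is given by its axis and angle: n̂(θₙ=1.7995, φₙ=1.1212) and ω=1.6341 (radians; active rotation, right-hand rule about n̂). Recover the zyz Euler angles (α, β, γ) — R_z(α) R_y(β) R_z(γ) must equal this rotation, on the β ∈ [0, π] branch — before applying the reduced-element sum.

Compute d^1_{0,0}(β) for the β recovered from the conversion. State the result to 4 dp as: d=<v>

d=-0.0086

Axis–angle → zyz. n̂ = (sinθₙcosφₙ, sinθₙsinφₙ, cosθₙ) = (+0.423285, +0.877171, -0.226715), ω = 1.6341.
R = I cosω + sinω [n̂]ₓ + (1−cosω) n̂n̂ᵀ gives
  R = [+0.127244, +0.621044, +0.773378; +0.168521, +0.754843, -0.633886; -0.977451, +0.210989, -0.008610]
β = atan2(√(R₁₃²+R₂₃²), R₃₃) = 1.579406; α = atan2(R₂₃, R₁₃) mod 2π = 5.596587; γ = atan2(R₃₂, −R₃₁) mod 2π = 0.212595
d^1_{0,0}(β=1.5794) via the finite sum:
Half-angle: c=0.704056, s=0.710144. N=√(1·1·1·1)=1.000000
Admissible k: 0..1 (factorial args all ≥0)
  k=0: (−1)^0·1.0000/(1)·0.7041^2·0.7101^0 = +0.495695
  k=1: (−1)^1·1.0000/(1)·0.7041^0·0.7101^2 = -0.504305
d^1_{0,0}(1.5794) = +0.495695 -0.504305 = -0.008610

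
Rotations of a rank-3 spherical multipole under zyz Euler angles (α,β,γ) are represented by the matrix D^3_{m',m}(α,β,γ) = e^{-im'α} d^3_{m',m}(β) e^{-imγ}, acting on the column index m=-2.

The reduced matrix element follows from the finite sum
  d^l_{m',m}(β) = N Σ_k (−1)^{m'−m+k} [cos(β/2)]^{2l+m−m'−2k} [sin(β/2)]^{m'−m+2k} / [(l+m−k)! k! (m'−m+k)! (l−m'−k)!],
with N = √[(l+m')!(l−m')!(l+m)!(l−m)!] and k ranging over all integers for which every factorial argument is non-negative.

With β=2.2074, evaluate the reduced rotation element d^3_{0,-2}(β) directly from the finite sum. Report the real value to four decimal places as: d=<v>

d=-0.5263

d^3_{0,-2}(β=2.2074) via the finite sum:
With c≡cos(β/2)=0.450296 and s≡sin(β/2)=0.892880, N=[6·6·1·120]^{1/2}=65.726707
The bounds max(0,m−m')=0 and min(l+m,l−m')=1 give 2 terms
  k=0: (−1)^2·65.7267/(12)·0.4503^4·0.8929^2 = +0.179530
  k=1: (−1)^3·65.7267/(12)·0.4503^2·0.8929^4 = -0.705874
d^3_{0,-2}(2.2074) = +0.179530 -0.705874 = -0.526344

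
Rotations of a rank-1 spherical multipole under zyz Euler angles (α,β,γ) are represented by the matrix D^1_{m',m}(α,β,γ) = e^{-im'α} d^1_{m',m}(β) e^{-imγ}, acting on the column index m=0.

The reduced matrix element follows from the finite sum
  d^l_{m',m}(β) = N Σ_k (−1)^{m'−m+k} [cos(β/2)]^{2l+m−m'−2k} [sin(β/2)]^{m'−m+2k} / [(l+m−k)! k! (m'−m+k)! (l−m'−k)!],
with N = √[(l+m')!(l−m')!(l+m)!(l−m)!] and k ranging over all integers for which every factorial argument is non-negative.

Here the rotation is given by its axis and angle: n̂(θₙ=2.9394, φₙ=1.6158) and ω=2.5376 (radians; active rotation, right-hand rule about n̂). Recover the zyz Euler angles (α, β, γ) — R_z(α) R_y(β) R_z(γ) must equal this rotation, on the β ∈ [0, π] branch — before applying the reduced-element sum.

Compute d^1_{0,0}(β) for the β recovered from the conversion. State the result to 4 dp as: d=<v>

Axis–angle → zyz. n̂ = (sinθₙcosφₙ, sinθₙsinφₙ, cosθₙ) = (-0.009034, +0.200614, -0.979629), ω = 2.5376.
R = I cosω + sinω [n̂]ₓ + (1−cosω) n̂n̂ᵀ gives
  R = [-0.822926, +0.553059, +0.130071; -0.559668, -0.749703, -0.353154; -0.097801, -0.363416, +0.926479]
β = atan2(√(R₁₃²+R₂₃²), R₃₃) = 0.385849; α = atan2(R₂₃, R₁₃) mod 2π = 5.065283; γ = atan2(R₃₂, −R₃₁) mod 2π = 4.975276
d^1_{0,0}(β=0.3858) via the finite sum:
c=cos(0.385849/2)=0.981448, s=sin(0.385849/2)=0.191730; N=√[1·1·1·1]=1.000000
The bounds max(0,m−m')=0 and min(l+m,l−m')=1 give 2 terms
  k=0: (−1)^0·1.0000/(1)·0.9814^2·0.1917^0 = +0.963240
  k=1: (−1)^1·1.0000/(1)·0.9814^0·0.1917^2 = -0.036760
d^1_{0,0}(0.3858) = +0.963240 -0.036760 = +0.926479

d=0.9265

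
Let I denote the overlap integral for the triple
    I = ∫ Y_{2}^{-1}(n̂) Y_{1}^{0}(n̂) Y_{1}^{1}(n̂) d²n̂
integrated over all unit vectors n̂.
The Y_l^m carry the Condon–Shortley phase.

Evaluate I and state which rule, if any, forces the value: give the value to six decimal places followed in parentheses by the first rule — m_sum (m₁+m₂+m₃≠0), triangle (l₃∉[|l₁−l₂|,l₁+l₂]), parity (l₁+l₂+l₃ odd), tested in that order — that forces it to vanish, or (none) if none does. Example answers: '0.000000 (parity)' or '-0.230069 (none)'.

-0.218510 (none)

Checks pass: Σm=0; 4 even; l₃=1∈[1,3].
(2·2+1)(2·1+1)(2·1+1) = 45
Δ: 2! 2! 0! / 5! → 1/30
sum: t=1:−1/1 = -1/1
3j²(2 1 1; 0 0 0) = Δ·Π!·Σ² = 2/15  (sign +1)
sum: t=1:−1/2 = -1/2
3j²(2 1 1; -1 0 1) = Δ·Π!·Σ² = 1/10  (sign -1)
combine: 4πI² = 45·2/15·1/10 = 3/5
take √, sign -1: I = -0.21850969
No selection rule forces the value: the integral is nonzero (none).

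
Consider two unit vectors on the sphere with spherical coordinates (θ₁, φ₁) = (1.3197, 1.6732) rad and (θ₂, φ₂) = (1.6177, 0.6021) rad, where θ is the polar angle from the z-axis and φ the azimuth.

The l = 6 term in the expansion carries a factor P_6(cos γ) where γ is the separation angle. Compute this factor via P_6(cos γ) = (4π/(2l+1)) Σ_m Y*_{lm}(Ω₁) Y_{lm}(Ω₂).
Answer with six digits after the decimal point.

0.329597

Addition theorem: P_6(cos γ) = (4π/13) Σ_m Y*_{lm}(Ω₁) Y_{lm}(Ω₂), m = −6…6:
  m=-6: Y*=-0.32605 - 0.23003j  Y=-0.42765 + 0.21777j  product 0.18953 + 0.02737j
  m=-5: Y*=-0.17371 + 0.30909j  Y=0.07736 + 0.01020j  product -0.01659 + 0.02214j
  m=-4: Y*=-0.09246 - 0.04014j  Y=0.25756 + 0.23198j  product -0.01450 - 0.03179j
  m=-3: Y*=-0.10324 + 0.32541j  Y=-0.02114 - 0.08809j  product 0.03085 + 0.00222j
  m=-2: Y*=-0.00435 - 0.00090j  Y=0.11189 - 0.29143j  product -0.00075 + 0.00117j
  m=-1: Y*=-0.03318 + 0.32289j  Y=-0.07846 + 0.05392j  product -0.01481 - 0.02712j
  m=+0: Y*=0.02136 + 0.00000j  Y=-0.30327 + 0.00000j  product -0.00648 + 0.00000j
  m=+1: Y*=0.03318 + 0.32289j  Y=0.07846 + 0.05392j  product -0.01481 + 0.02712j
  m=+2: Y*=-0.00435 + 0.00090j  Y=0.11189 + 0.29143j  product -0.00075 - 0.00117j
  m=+3: Y*=0.10324 + 0.32541j  Y=0.02114 - 0.08809j  product 0.03085 - 0.00222j
  m=+4: Y*=-0.09246 + 0.04014j  Y=0.25756 - 0.23198j  product -0.01450 + 0.03179j
  m=+5: Y*=0.17371 + 0.30909j  Y=-0.07736 + 0.01020j  product -0.01659 - 0.02214j
  m=+6: Y*=-0.32605 + 0.23003j  Y=-0.42765 - 0.21777j  product 0.18953 - 0.02737j
Total Σ_m = 0.34097 + 0.00000j. Multiply by 0.966644: 0.32960 + 0.00000j. P_6(cos γ) = 0.329597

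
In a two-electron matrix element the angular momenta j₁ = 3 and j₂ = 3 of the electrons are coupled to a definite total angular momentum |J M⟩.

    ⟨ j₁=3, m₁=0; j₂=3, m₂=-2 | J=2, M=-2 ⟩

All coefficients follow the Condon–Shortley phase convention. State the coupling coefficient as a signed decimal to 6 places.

−√(5/21) = -0.487950

j₁+j₂−J=4  J+j₁−j₂=2  J−j₁+j₂=2  j₁+j₂+J+1=9
(j₁±m₁, j₂±m₂, J±M) = (3,3,1,5,0,4)
P² = 960/7
sum k=1..1:
  [1] −1/24 = -1/24
S = -1/24
C² = P²·S² = 5/21 ; C = -0.487950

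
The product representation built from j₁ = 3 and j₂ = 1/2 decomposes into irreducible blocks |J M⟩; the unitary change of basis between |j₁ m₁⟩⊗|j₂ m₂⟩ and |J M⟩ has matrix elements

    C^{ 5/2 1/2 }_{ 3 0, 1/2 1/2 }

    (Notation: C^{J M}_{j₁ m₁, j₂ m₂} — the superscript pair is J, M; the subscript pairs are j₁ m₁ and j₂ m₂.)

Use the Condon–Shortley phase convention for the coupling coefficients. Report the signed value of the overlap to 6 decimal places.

−√(3/7) = -0.654654

√[6·1!5!0!/7! · 3!3!1!0!3!2!] = √(432/7)
  +(−1)^1/∏(1,0,2,0,3,0)! = -1/12  (running -1/12)
⟨..|..⟩ = √(432/7)·(-1/12) = -0.654654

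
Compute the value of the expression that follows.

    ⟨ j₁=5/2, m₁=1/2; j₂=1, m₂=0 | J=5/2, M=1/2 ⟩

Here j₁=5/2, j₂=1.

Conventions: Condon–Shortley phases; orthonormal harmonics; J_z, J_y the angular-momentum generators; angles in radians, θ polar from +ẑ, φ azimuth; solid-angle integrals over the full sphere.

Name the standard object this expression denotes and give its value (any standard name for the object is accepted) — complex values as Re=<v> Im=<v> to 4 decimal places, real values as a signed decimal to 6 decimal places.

This is a Clebsch–Gordan (vector-coupling) coefficient.
j₁+j₂−J=1  J+j₁−j₂=4  J−j₁+j₂=1  j₁+j₂+J+1=7
(j₁±m₁, j₂±m₂, J±M) = (3,2,1,1,3,2)
P² = 144/35
sum k=0..1:
  [0] +1/4 = 1/4
  [1] −1/6 = -1/6
S = 1/12
C² = P²·S² = 1/35 ; C = +0.169031

Clebsch–Gordan coefficient, +√(1/35) ≈ +0.169031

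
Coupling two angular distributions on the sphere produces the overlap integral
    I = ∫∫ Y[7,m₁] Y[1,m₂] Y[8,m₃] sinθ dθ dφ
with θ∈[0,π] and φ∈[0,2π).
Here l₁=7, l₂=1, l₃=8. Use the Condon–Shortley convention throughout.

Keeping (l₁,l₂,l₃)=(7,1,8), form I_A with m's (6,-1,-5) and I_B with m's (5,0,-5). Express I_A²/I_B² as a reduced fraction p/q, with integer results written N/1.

1/13

Same 7,1,8: normalisation and zero-m 3j drop out of the ratio.
A: Δ: 0! 14! 2! / 17! → 1/2040; sum: t=0:+1/12454041600 = 1/12454041600; 3j²(7 1 8; 6 -1 -5) = Δ·Π!·Σ² = 1/680  (sign -1)
B: Δ: 0! 14! 2! / 17! → 1/2040; sum: t=0:+1/958003200 = 1/958003200; 3j²(7 1 8; 5 0 -5) = Δ·Π!·Σ² = 13/680  (sign -1)
I_A²/I_B² = (1/680)/(13/680) = 1/13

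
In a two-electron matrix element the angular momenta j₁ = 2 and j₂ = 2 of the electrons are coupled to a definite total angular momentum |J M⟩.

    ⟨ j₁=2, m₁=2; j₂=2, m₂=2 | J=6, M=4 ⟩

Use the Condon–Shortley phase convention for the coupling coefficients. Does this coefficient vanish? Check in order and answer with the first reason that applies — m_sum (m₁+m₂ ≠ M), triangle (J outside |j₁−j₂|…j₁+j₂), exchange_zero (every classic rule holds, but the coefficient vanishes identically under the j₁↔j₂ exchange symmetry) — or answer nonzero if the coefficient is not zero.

triangle

m-sum: m₁+m₂ = 2+2 = 4, M = 4  ✓
triangle: need |j₁−j₂| ≤ J ≤ j₁+j₂, i.e. J ∈ [0, 4]; J = 6 is outside ✗ ⇒ coefficient is 0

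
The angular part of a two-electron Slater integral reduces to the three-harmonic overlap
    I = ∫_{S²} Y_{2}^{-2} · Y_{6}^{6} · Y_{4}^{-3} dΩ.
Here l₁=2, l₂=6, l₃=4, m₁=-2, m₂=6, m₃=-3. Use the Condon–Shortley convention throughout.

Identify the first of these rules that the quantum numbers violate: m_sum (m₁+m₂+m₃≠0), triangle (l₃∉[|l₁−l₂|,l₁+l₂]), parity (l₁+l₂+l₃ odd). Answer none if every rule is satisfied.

m_sum

m₁+m₂+m₃ = -2 + 6 − 3 = 1  ✗
triangle: |2−6|=4 ≤ l₃=4 ≤ 2+6=8
parity: l₁+l₂+l₃ = 12 is even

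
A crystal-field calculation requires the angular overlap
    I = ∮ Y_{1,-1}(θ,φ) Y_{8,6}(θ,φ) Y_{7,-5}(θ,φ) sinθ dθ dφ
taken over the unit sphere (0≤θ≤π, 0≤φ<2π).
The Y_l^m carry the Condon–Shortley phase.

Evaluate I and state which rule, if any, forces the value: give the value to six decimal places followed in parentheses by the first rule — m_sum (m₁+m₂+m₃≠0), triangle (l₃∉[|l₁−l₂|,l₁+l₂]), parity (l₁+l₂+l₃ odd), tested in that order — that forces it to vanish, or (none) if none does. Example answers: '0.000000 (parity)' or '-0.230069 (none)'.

0.291881 (none)

Rules hold: Σm=0, L=16 even, 7≤7≤9.
N = 3·17·15 = 765
Δ = 2!·0!·14!/17! = 1/2040
Racah Σ t=1..1: t=1:−1/25401600 = -1/25401600
⇒ 3j(1 8 7; 0 0 0)² = 8/255, sgn +1
Racah Σ t=2..2: t=2:+1/1916006400 = 1/1916006400
⇒ 3j(1 8 7; -1 6 -5)² = 91/2040, sgn +1
4πI² = N·(3j₀)²·(3jₘ)² = 91/85
I = +1·√(1.07059/4π) = 0.29188132
No selection rule forces the value: the integral is nonzero (none).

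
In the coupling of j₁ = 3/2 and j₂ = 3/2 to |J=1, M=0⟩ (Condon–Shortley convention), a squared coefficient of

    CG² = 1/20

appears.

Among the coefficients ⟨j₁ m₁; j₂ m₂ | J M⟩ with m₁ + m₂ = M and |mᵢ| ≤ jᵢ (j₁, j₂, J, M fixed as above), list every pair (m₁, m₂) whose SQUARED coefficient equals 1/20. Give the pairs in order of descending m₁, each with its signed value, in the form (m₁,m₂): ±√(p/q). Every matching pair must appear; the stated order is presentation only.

Admissible pairs with m₁+m₂ = M = 0: (-3/2,3/2), (-1/2,1/2), (1/2,-1/2), (3/2,-3/2)
  (m₁,m₂)=(3/2,-3/2): CG² = 9/20, CG = +√(9/20)
  (m₁,m₂)=(1/2,-1/2): CG² = 1/20, CG = −√(1/20)   ← matches the target
  (m₁,m₂)=(-1/2,1/2): CG² = 1/20, CG = −√(1/20)   ← matches the target
  (m₁,m₂)=(-3/2,3/2): CG² = 9/20, CG = +√(9/20)
Pairs with CG² = 1/20: (1/2,-1/2): −√(1/20); (-1/2,1/2): −√(1/20)

(1/2,-1/2): −√(1/20); (-1/2,1/2): −√(1/20)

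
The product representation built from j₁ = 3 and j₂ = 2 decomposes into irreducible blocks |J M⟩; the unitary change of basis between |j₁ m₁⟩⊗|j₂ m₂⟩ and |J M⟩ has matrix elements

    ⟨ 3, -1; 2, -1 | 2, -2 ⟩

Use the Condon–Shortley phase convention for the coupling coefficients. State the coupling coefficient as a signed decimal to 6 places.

√[5·3!3!1!/8! · 2!4!1!3!0!4!] = √(216/7)
  +(−1)^1/∏(1,2,3,0,0,1)! = -1/12  (running -1/12)
⟨..|..⟩ = √(216/7)·(-1/12) = -0.462910

-0.462910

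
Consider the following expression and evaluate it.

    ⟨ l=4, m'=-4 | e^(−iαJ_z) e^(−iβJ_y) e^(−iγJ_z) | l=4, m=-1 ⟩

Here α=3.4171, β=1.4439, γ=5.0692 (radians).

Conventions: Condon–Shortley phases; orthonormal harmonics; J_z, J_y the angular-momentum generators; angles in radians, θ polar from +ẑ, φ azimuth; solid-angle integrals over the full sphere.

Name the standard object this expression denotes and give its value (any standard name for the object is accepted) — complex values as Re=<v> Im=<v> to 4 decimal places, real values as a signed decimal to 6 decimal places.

This is a Wigner D-matrix element — the rotation-matrix element ⟨l m'| R(α,β,γ) |l m⟩ in the angular-momentum basis.
First d^4_{-4,-1}(β=1.4439), then the phase factors e^{-i(-4)α} and e^{-i(-1)γ}:
Half-angle: c=0.750519, s=0.660849. N=√(1·40320·6·120)=5387.986637
The bounds max(0,m−m')=3 and min(l+m,l−m')=3 give 1 term
  k=3: (−1)^0·5387.9866/(720)·0.7505^5·0.6608^3 = +0.514291
d^4_{-4,-1}(1.4439) = +0.514291
D = (+0.451787+0.892126i)·(+0.514291)·(+0.349288-0.937015i) = +0.511071-0.057458i

Wigner D-matrix element, Re=0.5111 Im=-0.0575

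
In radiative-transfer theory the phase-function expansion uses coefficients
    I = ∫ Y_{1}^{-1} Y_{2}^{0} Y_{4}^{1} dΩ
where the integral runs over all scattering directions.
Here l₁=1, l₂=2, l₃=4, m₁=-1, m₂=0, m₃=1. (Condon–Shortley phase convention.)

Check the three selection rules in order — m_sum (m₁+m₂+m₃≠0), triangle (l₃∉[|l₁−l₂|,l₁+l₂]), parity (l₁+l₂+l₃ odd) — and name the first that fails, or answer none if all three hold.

Σmᵢ = 0  ✓
l₃∈[|l₁−l₂|,l₁+l₂]=[1,3] required, l₃=4 fails  ✗
Σlᵢ = 7 ⇒ odd

triangle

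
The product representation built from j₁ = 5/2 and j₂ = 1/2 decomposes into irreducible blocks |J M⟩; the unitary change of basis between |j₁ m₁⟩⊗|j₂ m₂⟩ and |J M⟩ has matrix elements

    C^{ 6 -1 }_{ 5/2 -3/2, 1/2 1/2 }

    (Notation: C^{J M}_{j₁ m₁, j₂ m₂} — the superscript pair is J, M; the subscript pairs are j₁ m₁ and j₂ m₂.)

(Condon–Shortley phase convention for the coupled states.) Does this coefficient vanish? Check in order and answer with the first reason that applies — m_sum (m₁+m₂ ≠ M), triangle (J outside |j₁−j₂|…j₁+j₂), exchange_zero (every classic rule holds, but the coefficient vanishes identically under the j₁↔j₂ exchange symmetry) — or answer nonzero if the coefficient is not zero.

m-sum: m₁+m₂ = -3/2+1/2 = -1, M = -1  ✓
triangle: need |j₁−j₂| ≤ J ≤ j₁+j₂, i.e. J ∈ [2, 3]; J = 6 is outside ✗ ⇒ coefficient is 0

triangle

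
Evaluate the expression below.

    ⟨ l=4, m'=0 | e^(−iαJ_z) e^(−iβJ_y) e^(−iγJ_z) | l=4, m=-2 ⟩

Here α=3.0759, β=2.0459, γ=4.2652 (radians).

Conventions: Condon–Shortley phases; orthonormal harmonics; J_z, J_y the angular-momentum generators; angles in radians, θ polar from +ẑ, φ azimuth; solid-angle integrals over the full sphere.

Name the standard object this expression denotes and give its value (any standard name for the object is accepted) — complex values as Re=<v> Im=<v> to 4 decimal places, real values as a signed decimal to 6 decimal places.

This is a Wigner D-matrix element — the rotation-matrix element ⟨l m'| R(α,β,γ) |l m⟩ in the angular-momentum basis.
D^4_{0,-2}(3.0759,2.0459,4.2652) = e^{-i·0·3.0759}·d^4_{0,-2}(2.0459)·e^{-i·-2·4.2652}. Compute d first:
With c≡cos(β/2)=0.520850 and s≡sin(β/2)=0.853648, N=[24·24·2·720]^{1/2}=910.735966
k∈{0,1,2} keeps every argument non-negative
  k=0: (−1)^2·910.7360/(96)·0.5208^6·0.8536^2 = +0.138024
  k=1: (−1)^3·910.7360/(36)·0.5208^4·0.8536^4 = -0.988681
  k=2: (−1)^4·910.7360/(96)·0.5208^2·0.8536^6 = +0.995910
d^4_{0,-2}(2.0459) = +0.138024 -0.988681 +0.995910 = +0.145253
D = (+1.000000+0.000000i)·(+0.145253)·(-0.626004+0.779820i) = -0.090929+0.113271i

Wigner D-matrix element, Re=-0.0909 Im=0.1133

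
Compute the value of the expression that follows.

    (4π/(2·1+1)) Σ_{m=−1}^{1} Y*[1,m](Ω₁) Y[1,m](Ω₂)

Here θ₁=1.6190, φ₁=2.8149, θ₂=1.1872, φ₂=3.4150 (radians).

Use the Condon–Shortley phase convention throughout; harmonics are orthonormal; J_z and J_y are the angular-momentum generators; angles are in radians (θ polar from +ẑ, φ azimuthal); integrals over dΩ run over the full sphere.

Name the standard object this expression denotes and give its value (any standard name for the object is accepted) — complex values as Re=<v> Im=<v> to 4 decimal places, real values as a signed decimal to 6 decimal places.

Legendre polynomial (addition theorem), +0.746379

This sum is the spherical-harmonic addition theorem: it equals the Legendre polynomial P_l(cos γ) of the angle γ between the two directions.
Expand P_1 via completeness: Σ_{m} conj(Y_{1,m}) at Ω₁ times Y_{1,m} at Ω₂ —
  m=-1: (-0.326840+0.110745i) × (-0.308485+0.086508i) = +0.091245-0.062437i  (running Σ = +0.091245-0.062437i)
  m=0: (-0.023543-0.000000i) × (+0.182863+0.000000i) = -0.004305-0.000000i  (running Σ = +0.086940-0.062437i)
  m=1: (+0.326840+0.110745i) × (+0.308485+0.086508i) = +0.091245+0.062437i  (running Σ = +0.178185+0.000000i)
Accumulated sum +0.178185+0.000000i; after 4π/(2l+1) scaling, +0.746379+0.000000i ⇒ P_1 = 0.746379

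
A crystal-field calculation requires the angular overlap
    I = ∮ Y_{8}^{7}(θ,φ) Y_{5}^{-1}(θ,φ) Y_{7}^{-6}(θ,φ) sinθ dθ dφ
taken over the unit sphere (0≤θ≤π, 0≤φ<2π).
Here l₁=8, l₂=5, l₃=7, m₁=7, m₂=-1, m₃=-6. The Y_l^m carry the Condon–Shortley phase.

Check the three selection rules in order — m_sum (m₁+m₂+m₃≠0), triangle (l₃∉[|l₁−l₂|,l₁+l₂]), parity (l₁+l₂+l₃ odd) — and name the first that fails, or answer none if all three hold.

Σmᵢ = 0  ✓
l₃∈[|l₁−l₂|,l₁+l₂]=[3,13], have l₃=7  ✓
Σlᵢ = 20 ⇒ even  ✓

none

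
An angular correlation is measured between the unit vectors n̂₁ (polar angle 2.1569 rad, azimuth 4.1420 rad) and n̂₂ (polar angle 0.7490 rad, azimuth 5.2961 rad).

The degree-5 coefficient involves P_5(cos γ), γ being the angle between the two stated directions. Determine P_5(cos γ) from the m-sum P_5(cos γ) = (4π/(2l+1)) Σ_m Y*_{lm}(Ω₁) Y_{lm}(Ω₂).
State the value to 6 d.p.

Addition theorem: P_5(cos γ) = (4π/11) Σ_m Y*_{lm}(Ω₁) Y_{lm}(Ω₂), m = −5…5:
  term(m=-5) = +0.011027+0.006207i   from Y*(Ω₁)=-0.053200+0.178507i, Y(Ω₂)=+0.015026-0.066250i
  term(m=-4) = +0.008660-0.089944i   from Y*(Ω₁)=+0.255137+0.296378i, Y(Ω₂)=-0.159858-0.166834i
  term(m=-3) = -0.139133+0.046216i   from Y*(Ω₁)=+0.347300-0.049073i, Y(Ω₂)=-0.411206+0.074970i
  term(m=-2) = -0.012601-0.013872i   from Y*(Ω₁)=-0.022289+0.048599i, Y(Ω₂)=-0.137585+0.322381i
  term(m=-1) = +0.014512-0.032788i   from Y*(Ω₁)=+0.189831+0.295909i, Y(Ω₂)=-0.056209-0.085102i
  term(m=+0) = -0.012715+0.000000i   from Y*(Ω₁)=+0.033577-0.000000i, Y(Ω₂)=-0.378684+0.000000i
  term(m=+1) = +0.014512+0.032788i   from Y*(Ω₁)=-0.189831+0.295909i, Y(Ω₂)=+0.056209-0.085102i
  term(m=+2) = -0.012601+0.013872i   from Y*(Ω₁)=-0.022289-0.048599i, Y(Ω₂)=-0.137585-0.322381i
  term(m=+3) = -0.139133-0.046216i   from Y*(Ω₁)=-0.347300-0.049073i, Y(Ω₂)=+0.411206+0.074970i
  term(m=+4) = +0.008660+0.089944i   from Y*(Ω₁)=+0.255137-0.296378i, Y(Ω₂)=-0.159858+0.166834i
  term(m=+5) = +0.011027-0.006207i   from Y*(Ω₁)=+0.053200+0.178507i, Y(Ω₂)=-0.015026-0.066250i
Total Σ_m = -0.247784-0.000000i. Multiply by 1.142397: -0.283067-0.000000i. P_5(cos γ) = -0.283067

-0.283067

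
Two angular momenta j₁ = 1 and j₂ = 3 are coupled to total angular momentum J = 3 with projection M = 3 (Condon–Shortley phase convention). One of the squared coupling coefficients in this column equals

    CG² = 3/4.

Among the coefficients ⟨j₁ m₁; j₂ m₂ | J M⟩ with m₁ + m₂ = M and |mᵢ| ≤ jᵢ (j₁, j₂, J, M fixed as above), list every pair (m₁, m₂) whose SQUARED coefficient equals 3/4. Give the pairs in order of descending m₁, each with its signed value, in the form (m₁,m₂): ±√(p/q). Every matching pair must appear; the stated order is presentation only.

(0,3): −√(3/4)

Admissible pairs with m₁+m₂ = M = 3: (0,3), (1,2)
  (m₁,m₂)=(1,2): CG² = 1/4, CG = +√(1/4)
  (m₁,m₂)=(0,3): CG² = 3/4, CG = −√(3/4)   ← matches the target
Pairs with CG² = 3/4: (0,3): −√(3/4)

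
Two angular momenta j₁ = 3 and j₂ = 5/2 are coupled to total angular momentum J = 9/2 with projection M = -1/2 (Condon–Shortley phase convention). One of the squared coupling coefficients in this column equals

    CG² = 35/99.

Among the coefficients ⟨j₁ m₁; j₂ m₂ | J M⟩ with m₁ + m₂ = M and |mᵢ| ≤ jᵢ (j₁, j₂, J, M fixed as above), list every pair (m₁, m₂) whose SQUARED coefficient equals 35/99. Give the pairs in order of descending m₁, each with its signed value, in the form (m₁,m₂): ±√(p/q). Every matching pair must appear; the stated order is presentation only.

(1,-3/2): +√(35/99)

Admissible pairs with m₁+m₂ = M = -1/2: (-3,5/2), (-2,3/2), (-1,1/2), (0,-1/2), (1,-3/2), (2,-5/2)
  (m₁,m₂)=(2,-5/2): CG² = 125/1386, CG = +√(125/1386)
  (m₁,m₂)=(1,-3/2): CG² = 35/99, CG = +√(35/99)   ← matches the target
  (m₁,m₂)=(0,-1/2): CG² = 10/231, CG = +√(10/231)
  (m₁,m₂)=(-1,1/2): CG² = 160/693, CG = −√(160/693)
  (m₁,m₂)=(-2,3/2): CG² = 361/1386, CG = −√(361/1386)
  (m₁,m₂)=(-3,5/2): CG² = 5/231, CG = −√(5/231)
Pairs with CG² = 35/99: (1,-3/2): +√(35/99)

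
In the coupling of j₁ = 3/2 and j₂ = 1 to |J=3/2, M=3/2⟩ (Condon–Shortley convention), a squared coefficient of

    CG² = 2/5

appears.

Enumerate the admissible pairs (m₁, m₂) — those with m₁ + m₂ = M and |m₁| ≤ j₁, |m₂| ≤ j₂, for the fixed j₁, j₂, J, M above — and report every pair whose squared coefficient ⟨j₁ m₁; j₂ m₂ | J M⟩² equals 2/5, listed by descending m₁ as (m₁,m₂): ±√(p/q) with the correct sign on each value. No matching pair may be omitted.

(1/2,1): −√(2/5)

Admissible pairs with m₁+m₂ = M = 3/2: (1/2,1), (3/2,0)
  (m₁,m₂)=(3/2,0): CG² = 3/5, CG = +√(3/5)
  (m₁,m₂)=(1/2,1): CG² = 2/5, CG = −√(2/5)   ← matches the target
Pairs with CG² = 2/5: (1/2,1): −√(2/5)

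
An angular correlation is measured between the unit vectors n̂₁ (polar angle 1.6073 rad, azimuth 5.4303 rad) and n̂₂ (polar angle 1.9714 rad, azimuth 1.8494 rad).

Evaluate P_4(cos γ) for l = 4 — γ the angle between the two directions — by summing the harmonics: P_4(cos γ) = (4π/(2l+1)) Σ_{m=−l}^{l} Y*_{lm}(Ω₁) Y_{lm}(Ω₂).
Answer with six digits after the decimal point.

-0.173330

Addition theorem: P_4(cos γ) = (4π/9) Σ_m Y*_{lm}(Ω₁) Y_{lm}(Ω₂), m = −4…4:
  term(m=-4) = -0.026028+0.137991i   from Y*(Ω₁)=-0.425371+0.117701i, Y(Ω₂)=+0.140217-0.285604i
  term(m=-3) = -0.004347-0.016822i   from Y*(Ω₁)=+0.038060+0.025096i, Y(Ω₂)=-0.282728-0.255568i
  term(m=-2) = -0.003868-0.004666i   from Y*(Ω₁)=+0.044536+0.327953i, Y(Ω₂)=-0.015542+0.009684i
  term(m=-1) = -0.015356-0.007216i   from Y*(Ω₁)=+0.033944-0.038865i, Y(Ω₂)=-0.090425-0.316124i
  term(m=+0) = -0.024940+0.000000i   from Y*(Ω₁)=+0.313136-0.000000i, Y(Ω₂)=-0.079647+0.000000i
  term(m=+1) = -0.015356+0.007216i   from Y*(Ω₁)=-0.033944-0.038865i, Y(Ω₂)=+0.090425-0.316124i
  term(m=+2) = -0.003868+0.004666i   from Y*(Ω₁)=+0.044536-0.327953i, Y(Ω₂)=-0.015542-0.009684i
  term(m=+3) = -0.004347+0.016822i   from Y*(Ω₁)=-0.038060+0.025096i, Y(Ω₂)=+0.282728-0.255568i
  term(m=+4) = -0.026028-0.137991i   from Y*(Ω₁)=-0.425371-0.117701i, Y(Ω₂)=+0.140217+0.285604i
Accumulated sum -0.124138+0.000000i; after 4π/(2l+1) scaling, -0.173330+0.000000i ⇒ P_4 = -0.173330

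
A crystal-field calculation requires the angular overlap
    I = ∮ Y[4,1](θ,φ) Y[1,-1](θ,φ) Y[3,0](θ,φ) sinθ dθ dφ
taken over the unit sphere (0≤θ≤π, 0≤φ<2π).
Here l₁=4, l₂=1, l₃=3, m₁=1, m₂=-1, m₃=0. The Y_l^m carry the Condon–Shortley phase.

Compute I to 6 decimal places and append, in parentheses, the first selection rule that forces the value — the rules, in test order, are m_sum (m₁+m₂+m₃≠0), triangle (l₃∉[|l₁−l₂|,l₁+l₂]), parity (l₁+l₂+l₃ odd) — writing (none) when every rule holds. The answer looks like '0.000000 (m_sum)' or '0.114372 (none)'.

-0.194664 (none)

Rules hold: Σm=0, L=8 even, 3≤3≤5.
N = 9·3·7 = 189
Δ = 2!·6!·0!/9! = 1/252
Racah Σ t=1..1: t=1:−1/36 = -1/36
⇒ 3j(4 1 3; 0 0 0)² = 4/63, sgn +1
Racah Σ t=0..0: t=0:+1/72 = 1/72
⇒ 3j(4 1 3; 1 -1 0)² = 5/126, sgn -1
4πI² = N·(3j₀)²·(3jₘ)² = 10/21
I = -1·√(0.47619/4π) = -0.19466390
No selection rule forces the value: the integral is nonzero (none).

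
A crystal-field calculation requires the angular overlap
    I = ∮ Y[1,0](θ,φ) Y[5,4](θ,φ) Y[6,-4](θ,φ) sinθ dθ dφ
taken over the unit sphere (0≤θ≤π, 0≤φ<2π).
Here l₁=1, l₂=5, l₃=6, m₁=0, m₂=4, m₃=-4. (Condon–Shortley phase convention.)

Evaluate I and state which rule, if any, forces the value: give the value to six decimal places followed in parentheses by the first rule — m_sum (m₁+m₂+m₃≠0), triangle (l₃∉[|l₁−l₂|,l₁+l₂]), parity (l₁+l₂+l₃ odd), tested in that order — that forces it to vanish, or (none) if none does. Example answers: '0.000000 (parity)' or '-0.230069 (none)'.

0.182727 (none)

Checks pass: Σm=0; 12 even; l₃=6∈[4,6].
(2·1+1)(2·5+1)(2·6+1) = 429
Δ: 0! 2! 10! / 13! → 1/858
sum: t=0:+1/14400 = 1/14400
3j²(1 5 6; 0 0 0) = Δ·Π!·Σ² = 6/143  (sign +1)
sum: t=0:+1/362880 = 1/362880
3j²(1 5 6; 0 4 -4) = Δ·Π!·Σ² = 10/429  (sign +1)
combine: 4πI² = 429·6/143·10/429 = 60/143
take √, sign +1: I = 0.18272698
No selection rule forces the value: the integral is nonzero (none).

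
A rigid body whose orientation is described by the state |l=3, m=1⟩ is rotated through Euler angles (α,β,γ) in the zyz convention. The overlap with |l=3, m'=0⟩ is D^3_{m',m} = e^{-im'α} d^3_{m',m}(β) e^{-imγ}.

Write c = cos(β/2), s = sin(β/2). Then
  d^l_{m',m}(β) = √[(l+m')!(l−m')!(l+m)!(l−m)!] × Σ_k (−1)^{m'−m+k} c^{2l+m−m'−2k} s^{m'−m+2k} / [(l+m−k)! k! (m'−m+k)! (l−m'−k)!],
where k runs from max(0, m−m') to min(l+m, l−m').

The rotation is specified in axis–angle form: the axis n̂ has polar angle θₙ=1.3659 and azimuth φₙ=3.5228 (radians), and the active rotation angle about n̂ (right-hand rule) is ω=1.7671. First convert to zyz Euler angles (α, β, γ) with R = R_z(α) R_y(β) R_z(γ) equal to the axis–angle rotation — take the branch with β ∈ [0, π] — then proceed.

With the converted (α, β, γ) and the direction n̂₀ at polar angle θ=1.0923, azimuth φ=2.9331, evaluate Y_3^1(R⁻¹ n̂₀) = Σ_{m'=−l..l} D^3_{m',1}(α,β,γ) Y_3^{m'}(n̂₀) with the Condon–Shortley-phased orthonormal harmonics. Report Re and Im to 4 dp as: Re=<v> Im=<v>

Axis–angle → zyz. n̂ = (sinθₙcosφₙ, sinθₙsinφₙ, cosθₙ) = (-0.908800, -0.364259, +0.203466), ω = 1.7671.
R = I cosω + sinω [n̂]ₓ + (1−cosω) n̂n̂ᵀ gives
  R = [+0.791963, +0.196048, -0.578238; +0.595164, -0.036481, +0.802776; +0.136288, -0.979915, -0.145573]
β = atan2(√(R₁₃²+R₂₃²), R₃₃) = 1.716888; α = atan2(R₂₃, R₁₃) mod 2π = 2.195016; γ = atan2(R₃₂, −R₃₁) mod 2π = 4.574194
Need the full column D^3_{m',1} for m'=−3..3 at α=2.1950, β=1.7169, γ=4.5742.
cos(β/2)=0.653616, sin(β/2)=0.756826
d^3_{-3,1}: single k=4 term ⇒ +0.542845;  D = -0.231248+0.491127i
d^3_{-2,1}: k∈[3..4] ⇒ +0.765573 -0.513221 = +0.252353;  D = +0.248085-0.046211i
d^3_{-1,1}: k∈[2..4] ⇒ +0.627241 -1.121296 +0.187922 = -0.306133;  D = +0.221387+0.211437i
d^3_{0,1}: k∈[1..3] ⇒ +0.312752 -1.257965 +0.562205 = -0.383008;  D = +0.052761-0.379357i
d^3_{1,1}: k∈[0..2] ⇒ +0.077971 -0.836321 +0.840972 = +0.082623;  D = +0.073055-0.038594i
d^3_{2,1}: k∈[0..1] ⇒ -0.285502 +0.765573 = +0.480071;  D = -0.430051-0.213364i
d^3_{3,1}: single k=0 term ⇒ +0.404882;  D = +0.065971+0.399471i
Y_3^{m'}(θ=1.0923,φ=2.9331) and Σ D·Y over m':
  (-0.2312+0.4911i)·(-0.2366-0.1709i)  (+0.2481-0.0462i)·(+0.3390+0.1502i)  (+0.2214+0.2114i)·(-0.0169-0.0036i)  (+0.0528-0.3794i)·(-0.3333+0.0000i)  (+0.0731-0.0386i)·(+0.0169-0.0036i)  (-0.4301-0.2134i)·(+0.3390-0.1502i)  (+0.0660+0.3995i)·(+0.2366-0.1709i)
Y_3^1(R⁻¹ n̂) = +0.116231+0.141582i

Re=0.1162 Im=0.1416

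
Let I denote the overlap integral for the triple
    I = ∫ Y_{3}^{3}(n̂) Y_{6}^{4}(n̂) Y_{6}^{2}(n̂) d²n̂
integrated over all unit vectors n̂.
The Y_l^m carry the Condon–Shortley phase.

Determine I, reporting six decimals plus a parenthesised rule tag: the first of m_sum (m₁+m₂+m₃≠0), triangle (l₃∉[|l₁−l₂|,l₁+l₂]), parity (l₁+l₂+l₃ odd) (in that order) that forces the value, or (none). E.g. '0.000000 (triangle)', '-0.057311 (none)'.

3 + 4 + 2 = 9 ≠ 0: azimuthal integral kills it; I = 0

0.000000 (m_sum)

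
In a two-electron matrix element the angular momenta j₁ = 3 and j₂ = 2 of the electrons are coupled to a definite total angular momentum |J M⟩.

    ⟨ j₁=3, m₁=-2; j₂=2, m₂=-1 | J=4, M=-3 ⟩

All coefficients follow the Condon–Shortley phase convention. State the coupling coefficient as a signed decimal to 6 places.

−√(1/20) ≈ -0.223607

triangle: 1!·5!·3!/10! = 720/3628800
(j±m)!: 1!·5!·1!·3!·1!·7! = 3628800
prefactor² = (2J+1)·Δ·N² = 6480
  k=0: +1/(0!·1!·5!·1!·0!·2!) = 1/240
  k=1: −1/(1!·0!·4!·0!·1!·3!) = -1/144
Σ = -1/360  ⇒  CG² = 6480·(-1/360)² = 1/20
CG = −√(1/20) = -0.223607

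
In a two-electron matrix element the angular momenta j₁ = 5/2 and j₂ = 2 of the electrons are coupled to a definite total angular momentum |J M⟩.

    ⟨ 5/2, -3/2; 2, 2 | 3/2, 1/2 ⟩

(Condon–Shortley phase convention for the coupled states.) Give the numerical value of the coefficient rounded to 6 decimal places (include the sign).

triangle: 3!×2!×1!/7! = 12/5040
(j±m)!: 1!×4!×4!×0!×2!×1! = 1152
prefactor² = (2J+1)×Δ×N² = 384/35
  k=3: −1/(3!×0!×1!×1!×1!×0!) = -1/6
Σ = -1/6  ⇒  CG² = 384/35×(-1/6)² = 32/105
CG = −√(32/105) = -0.552052

−√(32/105) = -0.552052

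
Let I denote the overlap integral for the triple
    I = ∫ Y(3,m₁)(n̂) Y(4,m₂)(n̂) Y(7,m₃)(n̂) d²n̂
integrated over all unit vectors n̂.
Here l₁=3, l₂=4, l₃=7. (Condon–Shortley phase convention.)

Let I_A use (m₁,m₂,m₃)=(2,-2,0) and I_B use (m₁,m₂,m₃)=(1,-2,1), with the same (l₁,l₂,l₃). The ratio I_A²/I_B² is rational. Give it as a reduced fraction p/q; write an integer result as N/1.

7/20

l's match ⇒ only the (l;m) 3-j factors differ between A and B.
A: triangle coeff Δ(3,4,7) = 1/45045; Σ_t [0,0]: t=0:+1/172800 = 1/172800; (3j)²=7/2145 [(3 4 7; 2 -2 0)], sign=-1
B: triangle coeff Δ(3,4,7) = 1/45045; Σ_t [0,0]: t=0:+1/69120 = 1/69120; (3j)²=4/429 [(3 4 7; 1 -2 1)], sign=+1
I_A²/I_B² = (7/2145)/(4/429) = 7/20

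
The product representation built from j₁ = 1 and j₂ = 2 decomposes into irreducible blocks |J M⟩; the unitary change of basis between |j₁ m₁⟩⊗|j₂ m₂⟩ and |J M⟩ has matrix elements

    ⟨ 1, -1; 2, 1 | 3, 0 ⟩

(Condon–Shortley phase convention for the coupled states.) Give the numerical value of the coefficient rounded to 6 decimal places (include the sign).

j₁+j₂−J=0  J+j₁−j₂=2  J−j₁+j₂=4  j₁+j₂+J+1=7
(j₁±m₁, j₂±m₂, J±M) = (0,2,3,1,3,3)
P² = 144/5
sum k=0..0:
  [0] +1/12 = 1/12
S = 1/12
C² = P²·S² = 1/5 ; C = +0.447214

+0.447214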